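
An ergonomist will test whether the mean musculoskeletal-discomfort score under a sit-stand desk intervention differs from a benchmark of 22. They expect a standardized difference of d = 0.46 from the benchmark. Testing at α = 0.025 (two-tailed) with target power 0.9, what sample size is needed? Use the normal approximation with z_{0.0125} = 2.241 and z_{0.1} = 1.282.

n = 59

For a one-sample test: n = ((z_{α/2} + z_β) / d)².
z_{α/2} + z_β = 2.241 + 1.282 = 3.523.
n = (3.523 / 0.46)² = 7.659² = 58.66.
Round up.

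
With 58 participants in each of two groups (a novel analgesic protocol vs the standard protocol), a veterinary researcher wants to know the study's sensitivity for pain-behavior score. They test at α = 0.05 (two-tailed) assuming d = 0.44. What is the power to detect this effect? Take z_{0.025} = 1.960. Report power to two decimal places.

power ≈ 0.66

For two equal groups, power = Φ(d·√(n/2) − z_{α/2}).
d·√(n/2) = 0.44 × √(58/2) = 0.44 × 5.385 = 2.369.
z_β = 2.369 − 1.960 = 0.409.
Power = Φ(0.409) = 0.659.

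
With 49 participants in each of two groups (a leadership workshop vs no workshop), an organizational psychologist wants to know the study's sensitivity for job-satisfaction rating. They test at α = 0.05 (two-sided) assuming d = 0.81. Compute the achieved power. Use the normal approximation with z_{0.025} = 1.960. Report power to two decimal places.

power ≈ 0.98

For two equal groups, power = Φ(d·√(n/2) − z_{α/2}).
d·√(n/2) = 0.81 × √(49/2) = 0.81 × 4.950 = 4.009.
z_β = 4.009 − 1.960 = 2.049.
Power = Φ(2.049) = 0.980.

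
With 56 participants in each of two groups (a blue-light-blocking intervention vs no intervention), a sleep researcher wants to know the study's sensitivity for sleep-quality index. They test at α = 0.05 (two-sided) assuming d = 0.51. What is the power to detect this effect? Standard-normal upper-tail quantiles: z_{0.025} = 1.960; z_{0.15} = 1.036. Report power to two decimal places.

power ≈ 0.77

For two equal groups, power = Φ(d·√(n/2) − z_{α/2}).
d·√(n/2) = 0.51 × √(56/2) = 0.51 × 5.292 = 2.699.
z_β = 2.699 − 1.960 = 0.739.
Power = Φ(0.739) = 0.770.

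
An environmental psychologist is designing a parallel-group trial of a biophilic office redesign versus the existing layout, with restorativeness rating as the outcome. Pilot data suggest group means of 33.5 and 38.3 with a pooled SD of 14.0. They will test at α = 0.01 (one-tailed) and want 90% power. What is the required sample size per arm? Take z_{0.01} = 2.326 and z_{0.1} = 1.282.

Cohen's d = |M₁ − M₂| / SD_pooled = |33.5 − 38.3| / 14.0 = 4.8 / 14.0 = 0.343.
For two independent groups with equal n: n = 2·((z_{α} + z_β) / d)².
z_{α} + z_β = 2.326 + 1.282 = 3.608.
n = 2 × (3.608 / 0.343)² = 2 × 10.519² = 2 × 110.65 = 221.3.
Round up to the next whole participant.

n = 222 per group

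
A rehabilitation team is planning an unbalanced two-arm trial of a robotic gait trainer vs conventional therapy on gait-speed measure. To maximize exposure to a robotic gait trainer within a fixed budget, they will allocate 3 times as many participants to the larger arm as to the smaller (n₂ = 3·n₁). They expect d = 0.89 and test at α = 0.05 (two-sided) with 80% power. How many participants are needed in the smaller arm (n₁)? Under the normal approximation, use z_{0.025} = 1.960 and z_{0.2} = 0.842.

n₁ = 14

With allocation ratio k = n₂/n₁ = 3, Var(x̄₁−x̄₂) = σ²(1/n₁ + 1/(k·n₁)) = σ²·(k+1)/(k·n₁).
So n₁ = (1 + 1/k)·((z_{α/2} + z_β)/d)² = 1.333 × (2.802/0.89)².
n₁ = 1.333 × 9.91 = 13.2.
Round up: n₁ = 14, giving n₂ = 3 × 14 = 42.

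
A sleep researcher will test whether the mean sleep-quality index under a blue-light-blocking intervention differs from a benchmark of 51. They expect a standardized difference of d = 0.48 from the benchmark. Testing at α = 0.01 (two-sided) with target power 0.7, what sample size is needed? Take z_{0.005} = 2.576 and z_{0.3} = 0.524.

For a one-sample test: n = ((z_{α/2} + z_β) / d)².
z_{α/2} + z_β = 2.576 + 0.524 = 3.100.
n = (3.100 / 0.48)² = 6.458² = 41.71.
Round up.

n = 42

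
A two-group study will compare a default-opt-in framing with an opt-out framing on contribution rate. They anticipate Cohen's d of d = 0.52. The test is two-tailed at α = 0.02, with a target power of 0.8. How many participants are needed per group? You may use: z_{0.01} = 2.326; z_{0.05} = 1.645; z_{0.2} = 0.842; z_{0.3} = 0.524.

n = 75 per group

For two independent groups with equal n: n = 2·((z_{α/2} + z_β) / d)².
z_{α/2} + z_β = 2.326 + 0.842 = 3.168.
n = 2 × (3.168 / 0.52)² = 2 × 6.092² = 2 × 37.12 = 74.2.
Round up to the next whole participant.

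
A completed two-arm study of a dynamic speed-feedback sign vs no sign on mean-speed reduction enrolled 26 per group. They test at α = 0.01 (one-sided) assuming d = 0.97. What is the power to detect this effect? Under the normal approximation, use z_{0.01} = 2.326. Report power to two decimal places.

For two equal groups, power = Φ(d·√(n/2) − z_{α}).
d·√(n/2) = 0.97 × √(26/2) = 0.97 × 3.606 = 3.497.
z_β = 3.497 − 2.326 = 1.171.
Power = Φ(1.171) = 0.879.

power ≈ 0.88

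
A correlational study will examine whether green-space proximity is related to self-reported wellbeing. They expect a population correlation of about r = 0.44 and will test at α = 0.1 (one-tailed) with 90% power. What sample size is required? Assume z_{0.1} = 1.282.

n = 33

Fisher's z: C = ½·ln((1+r)/(1−r)) = ½·ln(2.5714) = 0.4722.
n = ((z_{α} + z_β)/C)² + 3.
(1.282 + 1.282) / 0.4722 = 2.564 / 0.4722 = 5.430.
n = 5.430² + 3 = 29.48 + 3 = 32.5.
Round up.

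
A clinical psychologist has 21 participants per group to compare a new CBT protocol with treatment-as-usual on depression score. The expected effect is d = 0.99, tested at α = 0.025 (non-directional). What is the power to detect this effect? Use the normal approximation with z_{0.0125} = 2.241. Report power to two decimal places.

power ≈ 0.83

For two equal groups, power = Φ(d·√(n/2) − z_{α/2}).
d·√(n/2) = 0.99 × √(21/2) = 0.99 × 3.240 = 3.208.
z_β = 3.208 − 2.241 = 0.967.
Power = Φ(0.967) = 0.833.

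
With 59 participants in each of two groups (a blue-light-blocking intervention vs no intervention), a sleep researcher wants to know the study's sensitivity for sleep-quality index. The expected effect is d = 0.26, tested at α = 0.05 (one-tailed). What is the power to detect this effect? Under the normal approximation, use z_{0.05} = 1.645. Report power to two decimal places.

power ≈ 0.41

For two equal groups, power = Φ(d·√(n/2) − z_{α}).
d·√(n/2) = 0.26 × √(59/2) = 0.26 × 5.431 = 1.412.
z_β = 1.412 − 1.645 = -0.233.
Power = Φ(-0.233) = 0.408.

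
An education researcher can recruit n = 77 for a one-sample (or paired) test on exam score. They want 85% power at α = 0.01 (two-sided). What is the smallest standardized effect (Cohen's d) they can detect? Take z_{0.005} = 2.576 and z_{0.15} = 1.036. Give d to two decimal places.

d_min ≈ 0.41

For a single sample (or paired design) of n = 77: d_min = (z_{α/2} + z_β)/√n.
z-sum = 2.576 + 1.036 = 3.612.
d_min = 3.612 / √77 = 3.612 / 8.775 = 0.412.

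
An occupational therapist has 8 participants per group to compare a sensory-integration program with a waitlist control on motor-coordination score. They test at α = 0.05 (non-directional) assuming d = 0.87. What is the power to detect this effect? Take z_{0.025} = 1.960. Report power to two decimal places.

power ≈ 0.41

For two equal groups, power = Φ(d·√(n/2) − z_{α/2}).
d·√(n/2) = 0.87 × √(8/2) = 0.87 × 2.000 = 1.740.
z_β = 1.740 − 1.960 = -0.220.
Power = Φ(-0.220) = 0.413.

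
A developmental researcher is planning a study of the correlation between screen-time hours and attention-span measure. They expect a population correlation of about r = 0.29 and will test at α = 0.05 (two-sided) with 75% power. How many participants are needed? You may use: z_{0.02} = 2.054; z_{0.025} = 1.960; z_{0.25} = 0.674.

Fisher's z: C = ½·ln((1+r)/(1−r)) = ½·ln(1.8169) = 0.2986.
n = ((z_{α/2} + z_β)/C)² + 3.
(1.960 + 0.674) / 0.2986 = 2.634 / 0.2986 = 8.821.
n = 8.821² + 3 = 77.81 + 3 = 80.8.
Round up.

n = 81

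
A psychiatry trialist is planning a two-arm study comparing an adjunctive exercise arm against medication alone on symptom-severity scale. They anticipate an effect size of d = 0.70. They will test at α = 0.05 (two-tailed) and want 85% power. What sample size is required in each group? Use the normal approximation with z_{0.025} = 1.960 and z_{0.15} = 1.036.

n = 37 per group

For two independent groups with equal n: n = 2·((z_{α/2} + z_β) / d)².
z_{α/2} + z_β = 1.960 + 1.036 = 2.996.
n = 2 × (2.996 / 0.70)² = 2 × 4.280² = 2 × 18.32 = 36.6.
Round up to the next whole participant.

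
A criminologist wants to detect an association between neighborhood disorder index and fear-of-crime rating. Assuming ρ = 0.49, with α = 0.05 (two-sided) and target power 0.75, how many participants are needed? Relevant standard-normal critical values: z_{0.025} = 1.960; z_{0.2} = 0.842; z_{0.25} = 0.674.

Fisher's z: C = ½·ln((1+r)/(1−r)) = ½·ln(2.9216) = 0.5361.
n = ((z_{α/2} + z_β)/C)² + 3.
(1.960 + 0.674) / 0.5361 = 2.634 / 0.5361 = 4.913.
n = 4.913² + 3 = 24.14 + 3 = 27.1.
Round up.

n = 28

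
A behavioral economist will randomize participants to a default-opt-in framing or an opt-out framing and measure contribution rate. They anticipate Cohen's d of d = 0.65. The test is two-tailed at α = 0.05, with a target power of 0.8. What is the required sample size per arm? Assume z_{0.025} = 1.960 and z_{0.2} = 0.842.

For two independent groups with equal n: n = 2·((z_{α/2} + z_β) / d)².
z_{α/2} + z_β = 1.960 + 0.842 = 2.802.
n = 2 × (2.802 / 0.65)² = 2 × 4.311² = 2 × 18.58 = 37.2.
Round up to the next whole participant.

n = 38 per group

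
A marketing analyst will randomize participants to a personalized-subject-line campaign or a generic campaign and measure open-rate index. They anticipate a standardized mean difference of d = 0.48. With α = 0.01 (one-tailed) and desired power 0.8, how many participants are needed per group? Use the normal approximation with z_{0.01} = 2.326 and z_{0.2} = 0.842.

For two independent groups with equal n: n = 2·((z_{α} + z_β) / d)².
z_{α} + z_β = 2.326 + 0.842 = 3.168.
n = 2 × (3.168 / 0.48)² = 2 × 6.600² = 2 × 43.56 = 87.1.
Round up to the next whole participant.

n = 88 per group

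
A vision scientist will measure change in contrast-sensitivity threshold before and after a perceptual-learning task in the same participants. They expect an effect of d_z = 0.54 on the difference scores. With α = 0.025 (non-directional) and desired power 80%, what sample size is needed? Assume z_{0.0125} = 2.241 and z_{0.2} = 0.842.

n = 33 pairs

For a paired (one-sample on differences) test: n = ((z_{α/2} + z_β) / d)².
z_{α/2} + z_β = 2.241 + 0.842 = 3.083.
n = (3.083 / 0.54)² = 5.709² = 32.60.
Round up.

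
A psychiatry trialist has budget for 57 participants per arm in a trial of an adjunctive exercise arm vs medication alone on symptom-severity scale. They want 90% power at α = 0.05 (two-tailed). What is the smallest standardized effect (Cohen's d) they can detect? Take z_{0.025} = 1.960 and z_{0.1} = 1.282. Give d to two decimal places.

For two independent groups of n = 57 each: d_min = (z_{α/2} + z_β)·√(2/n).
z-sum = 1.960 + 1.282 = 3.242.
d_min = 3.242 × √(2/57) = 3.242 × 0.1873 = 0.607.

d_min ≈ 0.61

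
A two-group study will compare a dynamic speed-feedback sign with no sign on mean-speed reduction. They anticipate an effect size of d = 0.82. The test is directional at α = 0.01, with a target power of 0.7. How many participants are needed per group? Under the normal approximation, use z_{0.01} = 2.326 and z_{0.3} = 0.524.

For two independent groups with equal n: n = 2·((z_{α} + z_β) / d)².
z_{α} + z_β = 2.326 + 0.524 = 2.850.
n = 2 × (2.850 / 0.82)² = 2 × 3.476² = 2 × 12.08 = 24.2.
Round up to the next whole participant.

n = 25 per group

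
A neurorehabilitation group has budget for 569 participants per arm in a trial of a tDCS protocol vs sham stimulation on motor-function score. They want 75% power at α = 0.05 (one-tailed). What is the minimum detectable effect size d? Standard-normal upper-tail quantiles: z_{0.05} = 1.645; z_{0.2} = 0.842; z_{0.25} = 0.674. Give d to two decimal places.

d_min ≈ 0.14

For two independent groups of n = 569 each: d_min = (z_{α} + z_β)·√(2/n).
z-sum = 1.645 + 0.674 = 2.319.
d_min = 2.319 × √(2/569) = 2.319 × 0.0593 = 0.137.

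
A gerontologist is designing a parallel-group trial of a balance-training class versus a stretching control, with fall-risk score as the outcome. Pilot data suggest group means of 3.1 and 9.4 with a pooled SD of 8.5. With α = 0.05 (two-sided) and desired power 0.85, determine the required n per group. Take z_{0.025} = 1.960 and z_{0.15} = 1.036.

n = 33 per group

Cohen's d = |M₁ − M₂| / SD_pooled = |3.1 − 9.4| / 8.5 = 6.3 / 8.5 = 0.741.
For two independent groups with equal n: n = 2·((z_{α/2} + z_β) / d)².
z_{α/2} + z_β = 1.960 + 1.036 = 2.996.
n = 2 × (2.996 / 0.741)² = 2 × 4.043² = 2 × 16.35 = 32.7.
Round up to the next whole participant.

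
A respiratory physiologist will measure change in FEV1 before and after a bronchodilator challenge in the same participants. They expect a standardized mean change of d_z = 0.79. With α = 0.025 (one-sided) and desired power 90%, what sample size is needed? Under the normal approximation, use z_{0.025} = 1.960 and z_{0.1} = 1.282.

n = 17 pairs

For a paired (one-sample on differences) test: n = ((z_{α} + z_β) / d)².
z_{α} + z_β = 1.960 + 1.282 = 3.242.
n = (3.242 / 0.79)² = 4.104² = 16.84.
Round up.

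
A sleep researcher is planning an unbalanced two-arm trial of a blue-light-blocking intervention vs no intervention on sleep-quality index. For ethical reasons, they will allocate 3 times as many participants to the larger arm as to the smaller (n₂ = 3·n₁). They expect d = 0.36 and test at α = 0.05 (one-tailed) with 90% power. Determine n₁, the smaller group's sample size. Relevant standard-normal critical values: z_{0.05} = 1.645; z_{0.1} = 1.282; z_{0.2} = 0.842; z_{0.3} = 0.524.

n₁ = 89

With allocation ratio k = n₂/n₁ = 3, Var(x̄₁−x̄₂) = σ²(1/n₁ + 1/(k·n₁)) = σ²·(k+1)/(k·n₁).
So n₁ = (1 + 1/k)·((z_{α} + z_β)/d)² = 1.333 × (2.927/0.36)².
n₁ = 1.333 × 66.11 = 88.1.
Round up: n₁ = 89, giving n₂ = 3 × 89 = 267.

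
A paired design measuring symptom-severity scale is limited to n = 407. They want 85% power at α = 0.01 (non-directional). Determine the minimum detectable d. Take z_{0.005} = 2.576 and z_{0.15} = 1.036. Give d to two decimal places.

d_min ≈ 0.18

For a single sample (or paired design) of n = 407: d_min = (z_{α/2} + z_β)/√n.
z-sum = 2.576 + 1.036 = 3.612.
d_min = 3.612 / √407 = 3.612 / 20.174 = 0.179.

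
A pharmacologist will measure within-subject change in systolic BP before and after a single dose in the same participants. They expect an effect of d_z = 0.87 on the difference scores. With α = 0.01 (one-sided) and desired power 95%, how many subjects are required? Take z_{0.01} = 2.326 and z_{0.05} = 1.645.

For a paired (one-sample on differences) test: n = ((z_{α} + z_β) / d)².
z_{α} + z_β = 2.326 + 1.645 = 3.971.
n = (3.971 / 0.87)² = 4.564² = 20.83.
Round up.

n = 21 pairs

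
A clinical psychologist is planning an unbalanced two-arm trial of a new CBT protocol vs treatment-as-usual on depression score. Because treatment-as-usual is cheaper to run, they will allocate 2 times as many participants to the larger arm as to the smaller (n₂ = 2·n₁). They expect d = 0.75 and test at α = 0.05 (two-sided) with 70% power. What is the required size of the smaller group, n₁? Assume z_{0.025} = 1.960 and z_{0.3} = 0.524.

With allocation ratio k = n₂/n₁ = 2, Var(x̄₁−x̄₂) = σ²(1/n₁ + 1/(k·n₁)) = σ²·(k+1)/(k·n₁).
So n₁ = (1 + 1/k)·((z_{α/2} + z_β)/d)² = 1.500 × (2.484/0.75)².
n₁ = 1.500 × 10.97 = 16.5.
Round up: n₁ = 17, giving n₂ = 2 × 17 = 34.

n₁ = 17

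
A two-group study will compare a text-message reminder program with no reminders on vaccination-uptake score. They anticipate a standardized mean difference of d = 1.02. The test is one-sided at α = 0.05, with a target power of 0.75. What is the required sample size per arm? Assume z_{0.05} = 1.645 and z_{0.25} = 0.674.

n = 11 per group

For two independent groups with equal n: n = 2·((z_{α} + z_β) / d)².
z_{α} + z_β = 1.645 + 0.674 = 2.319.
n = 2 × (2.319 / 1.02)² = 2 × 2.274² = 2 × 5.17 = 10.3.
Round up to the next whole participant.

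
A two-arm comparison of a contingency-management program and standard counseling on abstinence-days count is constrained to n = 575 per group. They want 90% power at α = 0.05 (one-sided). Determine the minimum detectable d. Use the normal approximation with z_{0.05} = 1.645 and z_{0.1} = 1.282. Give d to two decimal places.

For two independent groups of n = 575 each: d_min = (z_{α} + z_β)·√(2/n).
z-sum = 1.645 + 1.282 = 2.927.
d_min = 2.927 × √(2/575) = 2.927 × 0.0590 = 0.173.

d_min ≈ 0.17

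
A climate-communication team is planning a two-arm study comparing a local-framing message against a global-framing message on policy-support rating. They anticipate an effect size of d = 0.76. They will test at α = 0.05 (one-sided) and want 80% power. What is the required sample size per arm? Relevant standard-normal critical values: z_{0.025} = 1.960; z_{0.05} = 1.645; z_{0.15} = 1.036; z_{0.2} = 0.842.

n = 22 per group

For two independent groups with equal n: n = 2·((z_{α} + z_β) / d)².
z_{α} + z_β = 1.645 + 0.842 = 2.487.
n = 2 × (2.487 / 0.76)² = 2 × 3.272² = 2 × 10.71 = 21.4.
Round up to the next whole participant.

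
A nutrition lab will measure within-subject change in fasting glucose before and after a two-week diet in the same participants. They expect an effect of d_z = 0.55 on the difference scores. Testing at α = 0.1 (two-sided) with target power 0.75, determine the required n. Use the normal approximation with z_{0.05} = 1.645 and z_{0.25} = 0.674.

For a paired (one-sample on differences) test: n = ((z_{α/2} + z_β) / d)².
z_{α/2} + z_β = 1.645 + 0.674 = 2.319.
n = (2.319 / 0.55)² = 4.216² = 17.78.
Round up.

n = 18 pairs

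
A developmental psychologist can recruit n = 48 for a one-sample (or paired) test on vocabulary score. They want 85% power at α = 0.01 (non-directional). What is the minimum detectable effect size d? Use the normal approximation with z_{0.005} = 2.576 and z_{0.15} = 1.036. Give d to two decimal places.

For a single sample (or paired design) of n = 48: d_min = (z_{α/2} + z_β)/√n.
z-sum = 2.576 + 1.036 = 3.612.
d_min = 3.612 / √48 = 3.612 / 6.928 = 0.521.

d_min ≈ 0.52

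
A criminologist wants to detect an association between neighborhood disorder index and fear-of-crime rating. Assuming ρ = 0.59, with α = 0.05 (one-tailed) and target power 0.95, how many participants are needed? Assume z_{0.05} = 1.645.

n = 27

Fisher's z: C = ½·ln((1+r)/(1−r)) = ½·ln(3.8780) = 0.6777.
n = ((z_{α} + z_β)/C)² + 3.
(1.645 + 1.645) / 0.6777 = 3.290 / 0.6777 = 4.855.
n = 4.855² + 3 = 23.57 + 3 = 26.6.
Round up.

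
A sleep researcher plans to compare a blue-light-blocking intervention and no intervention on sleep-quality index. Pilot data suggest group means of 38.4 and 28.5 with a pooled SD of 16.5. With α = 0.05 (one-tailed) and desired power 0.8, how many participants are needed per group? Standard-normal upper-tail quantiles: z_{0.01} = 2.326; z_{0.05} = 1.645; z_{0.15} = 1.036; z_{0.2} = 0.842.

n = 35 per group

Cohen's d = |M₁ − M₂| / SD_pooled = |38.4 − 28.5| / 16.5 = 9.9 / 16.5 = 0.600.
For two independent groups with equal n: n = 2·((z_{α} + z_β) / d)².
z_{α} + z_β = 1.645 + 0.842 = 2.487.
n = 2 × (2.487 / 0.600)² = 2 × 4.145² = 2 × 17.18 = 34.4.
Round up to the next whole participant.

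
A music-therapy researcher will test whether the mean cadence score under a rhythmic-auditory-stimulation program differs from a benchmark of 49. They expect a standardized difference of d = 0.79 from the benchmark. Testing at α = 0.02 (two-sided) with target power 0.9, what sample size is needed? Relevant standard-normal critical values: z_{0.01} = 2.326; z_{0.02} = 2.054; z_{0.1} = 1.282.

For a one-sample test: n = ((z_{α/2} + z_β) / d)².
z_{α/2} + z_β = 2.326 + 1.282 = 3.608.
n = (3.608 / 0.79)² = 4.567² = 20.86.
Round up.

n = 21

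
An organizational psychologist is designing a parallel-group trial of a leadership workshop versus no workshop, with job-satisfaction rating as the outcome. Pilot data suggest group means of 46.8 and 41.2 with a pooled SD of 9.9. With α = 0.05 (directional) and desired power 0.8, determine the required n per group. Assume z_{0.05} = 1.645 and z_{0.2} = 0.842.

n = 39 per group

Cohen's d = |M₁ − M₂| / SD_pooled = |46.8 − 41.2| / 9.9 = 5.6 / 9.9 = 0.566.
For two independent groups with equal n: n = 2·((z_{α} + z_β) / d)².
z_{α} + z_β = 1.645 + 0.842 = 2.487.
n = 2 × (2.487 / 0.566)² = 2 × 4.394² = 2 × 19.31 = 38.6.
Round up to the next whole participant.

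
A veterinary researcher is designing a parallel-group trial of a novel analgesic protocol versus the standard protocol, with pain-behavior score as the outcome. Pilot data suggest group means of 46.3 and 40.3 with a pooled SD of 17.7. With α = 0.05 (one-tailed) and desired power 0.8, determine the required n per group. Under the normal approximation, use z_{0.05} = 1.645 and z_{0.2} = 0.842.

Cohen's d = |M₁ − M₂| / SD_pooled = |46.3 − 40.3| / 17.7 = 6.0 / 17.7 = 0.339.
For two independent groups with equal n: n = 2·((z_{α} + z_β) / d)².
z_{α} + z_β = 1.645 + 0.842 = 2.487.
n = 2 × (2.487 / 0.339)² = 2 × 7.336² = 2 × 53.82 = 107.6.
Round up to the next whole participant.

n = 108 per group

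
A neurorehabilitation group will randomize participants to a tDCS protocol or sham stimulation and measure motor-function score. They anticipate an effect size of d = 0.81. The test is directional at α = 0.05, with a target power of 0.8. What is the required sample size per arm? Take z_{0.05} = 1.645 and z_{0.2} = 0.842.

For two independent groups with equal n: n = 2·((z_{α} + z_β) / d)².
z_{α} + z_β = 1.645 + 0.842 = 2.487.
n = 2 × (2.487 / 0.81)² = 2 × 3.070² = 2 × 9.43 = 18.9.
Round up to the next whole participant.

n = 19 per group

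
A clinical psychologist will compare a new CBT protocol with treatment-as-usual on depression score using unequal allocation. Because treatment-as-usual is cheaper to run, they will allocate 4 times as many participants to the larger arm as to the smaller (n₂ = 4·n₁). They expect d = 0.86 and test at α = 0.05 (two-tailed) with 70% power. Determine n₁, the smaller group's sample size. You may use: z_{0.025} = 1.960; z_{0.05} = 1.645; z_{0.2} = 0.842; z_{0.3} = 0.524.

With allocation ratio k = n₂/n₁ = 4, Var(x̄₁−x̄₂) = σ²(1/n₁ + 1/(k·n₁)) = σ²·(k+1)/(k·n₁).
So n₁ = (1 + 1/k)·((z_{α/2} + z_β)/d)² = 1.250 × (2.484/0.86)².
n₁ = 1.250 × 8.34 = 10.4.
Round up: n₁ = 11, giving n₂ = 4 × 11 = 44.

n₁ = 11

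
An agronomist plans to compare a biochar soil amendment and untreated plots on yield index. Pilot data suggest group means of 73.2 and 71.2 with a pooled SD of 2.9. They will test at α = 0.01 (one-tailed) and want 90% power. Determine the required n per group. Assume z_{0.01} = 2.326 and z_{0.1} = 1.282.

n = 55 per group

Cohen's d = |M₁ − M₂| / SD_pooled = |73.2 − 71.2| / 2.9 = 2.0 / 2.9 = 0.690.
For two independent groups with equal n: n = 2·((z_{α} + z_β) / d)².
z_{α} + z_β = 2.326 + 1.282 = 3.608.
n = 2 × (3.608 / 0.690)² = 2 × 5.229² = 2 × 27.34 = 54.7.
Round up to the next whole participant.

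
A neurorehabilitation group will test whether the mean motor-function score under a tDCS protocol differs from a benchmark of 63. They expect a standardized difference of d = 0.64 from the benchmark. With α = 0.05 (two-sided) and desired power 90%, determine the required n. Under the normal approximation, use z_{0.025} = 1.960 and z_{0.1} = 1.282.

For a one-sample test: n = ((z_{α/2} + z_β) / d)².
z_{α/2} + z_β = 1.960 + 1.282 = 3.242.
n = (3.242 / 0.64)² = 5.066² = 25.66.
Round up.

n = 26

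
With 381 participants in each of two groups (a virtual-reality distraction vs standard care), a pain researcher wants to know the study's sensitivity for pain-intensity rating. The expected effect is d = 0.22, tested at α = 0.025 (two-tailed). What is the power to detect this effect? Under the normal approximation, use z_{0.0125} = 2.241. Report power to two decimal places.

For two equal groups, power = Φ(d·√(n/2) − z_{α/2}).
d·√(n/2) = 0.22 × √(381/2) = 0.22 × 13.802 = 3.036.
z_β = 3.036 − 2.241 = 0.795.
Power = Φ(0.795) = 0.787.

power ≈ 0.79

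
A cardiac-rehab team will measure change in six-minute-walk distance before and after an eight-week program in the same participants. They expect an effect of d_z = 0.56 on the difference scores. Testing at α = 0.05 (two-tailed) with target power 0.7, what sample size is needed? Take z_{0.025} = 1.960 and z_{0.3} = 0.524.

For a paired (one-sample on differences) test: n = ((z_{α/2} + z_β) / d)².
z_{α/2} + z_β = 1.960 + 0.524 = 2.484.
n = (2.484 / 0.56)² = 4.436² = 19.68.
Round up.

n = 20 pairs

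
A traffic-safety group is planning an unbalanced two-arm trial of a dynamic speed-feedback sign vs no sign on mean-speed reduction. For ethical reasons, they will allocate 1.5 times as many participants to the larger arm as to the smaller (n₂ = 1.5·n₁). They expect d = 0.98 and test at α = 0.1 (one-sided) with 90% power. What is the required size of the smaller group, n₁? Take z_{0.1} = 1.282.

n₁ = 12

With allocation ratio k = n₂/n₁ = 1.5, Var(x̄₁−x̄₂) = σ²(1/n₁ + 1/(k·n₁)) = σ²·(k+1)/(k·n₁).
So n₁ = (1 + 1/k)·((z_{α} + z_β)/d)² = 1.667 × (2.564/0.98)².
n₁ = 1.667 × 6.85 = 11.4.
Round up: n₁ = 12, giving n₂ = 1.5 × 12 = 18.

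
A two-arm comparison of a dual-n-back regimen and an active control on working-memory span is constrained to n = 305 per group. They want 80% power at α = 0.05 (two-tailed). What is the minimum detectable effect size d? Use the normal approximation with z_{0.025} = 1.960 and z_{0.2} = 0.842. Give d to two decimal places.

d_min ≈ 0.23

For two independent groups of n = 305 each: d_min = (z_{α/2} + z_β)·√(2/n).
z-sum = 1.960 + 0.842 = 2.802.
d_min = 2.802 × √(2/305) = 2.802 × 0.0810 = 0.227.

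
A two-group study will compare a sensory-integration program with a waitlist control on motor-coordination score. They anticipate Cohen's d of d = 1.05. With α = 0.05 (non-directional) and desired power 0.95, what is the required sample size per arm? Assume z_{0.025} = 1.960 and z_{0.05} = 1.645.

For two independent groups with equal n: n = 2·((z_{α/2} + z_β) / d)².
z_{α/2} + z_β = 1.960 + 1.645 = 3.605.
n = 2 × (3.605 / 1.05)² = 2 × 3.433² = 2 × 11.79 = 23.6.
Round up to the next whole participant.

n = 24 per group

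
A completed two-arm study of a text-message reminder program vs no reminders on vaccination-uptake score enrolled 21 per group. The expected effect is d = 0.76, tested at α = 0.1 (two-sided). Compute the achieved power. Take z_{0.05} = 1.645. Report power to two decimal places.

For two equal groups, power = Φ(d·√(n/2) − z_{α/2}).
d·√(n/2) = 0.76 × √(21/2) = 0.76 × 3.240 = 2.463.
z_β = 2.463 − 1.645 = 0.818.
Power = Φ(0.818) = 0.793.

power ≈ 0.79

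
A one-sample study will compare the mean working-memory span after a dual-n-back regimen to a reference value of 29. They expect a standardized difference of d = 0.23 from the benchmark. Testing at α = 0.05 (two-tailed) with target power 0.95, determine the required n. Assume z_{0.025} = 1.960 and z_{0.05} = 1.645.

For a one-sample test: n = ((z_{α/2} + z_β) / d)².
z_{α/2} + z_β = 1.960 + 1.645 = 3.605.
n = (3.605 / 0.23)² = 15.674² = 245.67.
Round up.

n = 246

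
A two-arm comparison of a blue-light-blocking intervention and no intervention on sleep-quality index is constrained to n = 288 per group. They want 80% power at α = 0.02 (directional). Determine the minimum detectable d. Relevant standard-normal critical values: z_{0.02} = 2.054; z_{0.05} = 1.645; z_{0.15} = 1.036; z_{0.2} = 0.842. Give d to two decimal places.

For two independent groups of n = 288 each: d_min = (z_{α} + z_β)·√(2/n).
z-sum = 2.054 + 0.842 = 2.896.
d_min = 2.896 × √(2/288) = 2.896 × 0.0833 = 0.241.

d_min ≈ 0.24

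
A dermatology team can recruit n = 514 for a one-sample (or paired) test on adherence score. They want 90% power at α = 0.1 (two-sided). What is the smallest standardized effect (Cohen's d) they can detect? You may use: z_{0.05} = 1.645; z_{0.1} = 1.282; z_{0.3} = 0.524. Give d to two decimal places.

d_min ≈ 0.13

For a single sample (or paired design) of n = 514: d_min = (z_{α/2} + z_β)/√n.
z-sum = 1.645 + 1.282 = 2.927.
d_min = 2.927 / √514 = 2.927 / 22.672 = 0.129.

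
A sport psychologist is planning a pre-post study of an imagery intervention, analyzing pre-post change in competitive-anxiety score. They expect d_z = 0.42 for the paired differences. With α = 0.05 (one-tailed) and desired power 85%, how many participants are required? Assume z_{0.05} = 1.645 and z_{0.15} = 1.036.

n = 41 pairs

For a paired (one-sample on differences) test: n = ((z_{α} + z_β) / d)².
z_{α} + z_β = 1.645 + 1.036 = 2.681.
n = (2.681 / 0.42)² = 6.383² = 40.75.
Round up.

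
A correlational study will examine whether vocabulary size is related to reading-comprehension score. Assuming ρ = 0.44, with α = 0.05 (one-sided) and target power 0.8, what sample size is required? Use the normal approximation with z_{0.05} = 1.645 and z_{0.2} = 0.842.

n = 31

Fisher's z: C = ½·ln((1+r)/(1−r)) = ½·ln(2.5714) = 0.4722.
n = ((z_{α} + z_β)/C)² + 3.
(1.645 + 0.842) / 0.4722 = 2.487 / 0.4722 = 5.267.
n = 5.267² + 3 = 27.74 + 3 = 30.7.
Round up.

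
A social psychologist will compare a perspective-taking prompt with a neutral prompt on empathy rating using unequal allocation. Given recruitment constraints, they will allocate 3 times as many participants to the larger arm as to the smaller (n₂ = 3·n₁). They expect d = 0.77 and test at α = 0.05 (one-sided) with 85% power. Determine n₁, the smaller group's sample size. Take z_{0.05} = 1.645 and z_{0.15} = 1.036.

With allocation ratio k = n₂/n₁ = 3, Var(x̄₁−x̄₂) = σ²(1/n₁ + 1/(k·n₁)) = σ²·(k+1)/(k·n₁).
So n₁ = (1 + 1/k)·((z_{α} + z_β)/d)² = 1.333 × (2.681/0.77)².
n₁ = 1.333 × 12.12 = 16.2.
Round up: n₁ = 17, giving n₂ = 3 × 17 = 51.

n₁ = 17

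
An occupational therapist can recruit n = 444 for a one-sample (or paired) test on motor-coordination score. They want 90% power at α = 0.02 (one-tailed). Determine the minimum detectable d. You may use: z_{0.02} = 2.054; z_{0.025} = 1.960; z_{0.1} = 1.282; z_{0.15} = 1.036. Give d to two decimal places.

d_min ≈ 0.16

For a single sample (or paired design) of n = 444: d_min = (z_{α} + z_β)/√n.
z-sum = 2.054 + 1.282 = 3.336.
d_min = 3.336 / √444 = 3.336 / 21.071 = 0.158.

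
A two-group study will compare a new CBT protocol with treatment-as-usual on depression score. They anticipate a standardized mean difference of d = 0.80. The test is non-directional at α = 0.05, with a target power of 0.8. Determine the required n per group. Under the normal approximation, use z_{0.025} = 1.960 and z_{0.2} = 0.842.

For two independent groups with equal n: n = 2·((z_{α/2} + z_β) / d)².
z_{α/2} + z_β = 1.960 + 0.842 = 2.802.
n = 2 × (2.802 / 0.80)² = 2 × 3.502² = 2 × 12.27 = 24.5.
Round up to the next whole participant.

n = 25 per group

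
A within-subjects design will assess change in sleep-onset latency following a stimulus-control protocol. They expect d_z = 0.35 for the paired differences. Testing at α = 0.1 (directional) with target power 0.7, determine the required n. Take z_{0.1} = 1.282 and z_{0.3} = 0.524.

For a paired (one-sample on differences) test: n = ((z_{α} + z_β) / d)².
z_{α} + z_β = 1.282 + 0.524 = 1.806.
n = (1.806 / 0.35)² = 5.160² = 26.63.
Round up.

n = 27 pairs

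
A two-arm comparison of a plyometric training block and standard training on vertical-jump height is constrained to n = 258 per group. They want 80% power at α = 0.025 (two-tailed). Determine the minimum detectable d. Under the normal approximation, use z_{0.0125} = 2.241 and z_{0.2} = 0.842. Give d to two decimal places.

For two independent groups of n = 258 each: d_min = (z_{α/2} + z_β)·√(2/n).
z-sum = 2.241 + 0.842 = 3.083.
d_min = 3.083 × √(2/258) = 3.083 × 0.0880 = 0.271.

d_min ≈ 0.27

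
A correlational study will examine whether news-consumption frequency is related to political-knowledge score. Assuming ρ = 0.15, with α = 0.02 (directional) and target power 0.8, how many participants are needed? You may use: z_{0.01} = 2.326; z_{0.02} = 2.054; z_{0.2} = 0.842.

n = 371

Fisher's z: C = ½·ln((1+r)/(1−r)) = ½·ln(1.3529) = 0.1511.
n = ((z_{α} + z_β)/C)² + 3.
(2.054 + 0.842) / 0.1511 = 2.896 / 0.1511 = 19.166.
n = 19.166² + 3 = 367.34 + 3 = 370.3.
Round up.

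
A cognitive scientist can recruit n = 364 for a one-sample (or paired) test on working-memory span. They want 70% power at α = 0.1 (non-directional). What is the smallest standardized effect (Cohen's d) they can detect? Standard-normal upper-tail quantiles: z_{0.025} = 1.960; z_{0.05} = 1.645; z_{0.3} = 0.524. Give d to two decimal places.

d_min ≈ 0.11

For a single sample (or paired design) of n = 364: d_min = (z_{α/2} + z_β)/√n.
z-sum = 1.645 + 0.524 = 2.169.
d_min = 2.169 / √364 = 2.169 / 19.079 = 0.114.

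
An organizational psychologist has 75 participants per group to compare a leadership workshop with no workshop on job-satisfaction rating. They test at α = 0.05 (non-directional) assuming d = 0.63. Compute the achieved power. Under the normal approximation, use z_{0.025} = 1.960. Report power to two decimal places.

For two equal groups, power = Φ(d·√(n/2) − z_{α/2}).
d·√(n/2) = 0.63 × √(75/2) = 0.63 × 6.124 = 3.858.
z_β = 3.858 − 1.960 = 1.898.
Power = Φ(1.898) = 0.971.

power ≈ 0.97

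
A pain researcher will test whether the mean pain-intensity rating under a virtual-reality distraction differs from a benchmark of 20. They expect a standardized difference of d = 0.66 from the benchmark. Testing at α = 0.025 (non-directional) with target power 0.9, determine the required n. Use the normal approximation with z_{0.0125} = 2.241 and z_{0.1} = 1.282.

n = 29

For a one-sample test: n = ((z_{α/2} + z_β) / d)².
z_{α/2} + z_β = 2.241 + 1.282 = 3.523.
n = (3.523 / 0.66)² = 5.338² = 28.49.
Round up.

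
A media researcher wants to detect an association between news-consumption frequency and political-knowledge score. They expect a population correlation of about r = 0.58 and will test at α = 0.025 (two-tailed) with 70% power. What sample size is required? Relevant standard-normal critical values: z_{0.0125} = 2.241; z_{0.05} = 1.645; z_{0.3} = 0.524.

n = 21

Fisher's z: C = ½·ln((1+r)/(1−r)) = ½·ln(3.7619) = 0.6625.
n = ((z_{α/2} + z_β)/C)² + 3.
(2.241 + 0.524) / 0.6625 = 2.765 / 0.6625 = 4.174.
n = 4.174² + 3 = 17.42 + 3 = 20.4.
Round up.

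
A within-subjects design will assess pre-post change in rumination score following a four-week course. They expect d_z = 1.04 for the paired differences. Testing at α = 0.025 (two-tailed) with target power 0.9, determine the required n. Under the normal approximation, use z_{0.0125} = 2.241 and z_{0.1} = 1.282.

For a paired (one-sample on differences) test: n = ((z_{α/2} + z_β) / d)².
z_{α/2} + z_β = 2.241 + 1.282 = 3.523.
n = (3.523 / 1.04)² = 3.388² = 11.48.
Round up.

n = 12 pairs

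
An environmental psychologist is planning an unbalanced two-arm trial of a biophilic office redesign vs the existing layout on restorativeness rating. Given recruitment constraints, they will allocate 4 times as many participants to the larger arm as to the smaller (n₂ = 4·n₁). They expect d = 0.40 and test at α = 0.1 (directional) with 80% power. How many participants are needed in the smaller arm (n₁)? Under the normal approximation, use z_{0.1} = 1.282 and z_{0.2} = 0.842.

With allocation ratio k = n₂/n₁ = 4, Var(x̄₁−x̄₂) = σ²(1/n₁ + 1/(k·n₁)) = σ²·(k+1)/(k·n₁).
So n₁ = (1 + 1/k)·((z_{α} + z_β)/d)² = 1.250 × (2.124/0.40)².
n₁ = 1.250 × 28.20 = 35.2.
Round up: n₁ = 36, giving n₂ = 4 × 36 = 144.

n₁ = 36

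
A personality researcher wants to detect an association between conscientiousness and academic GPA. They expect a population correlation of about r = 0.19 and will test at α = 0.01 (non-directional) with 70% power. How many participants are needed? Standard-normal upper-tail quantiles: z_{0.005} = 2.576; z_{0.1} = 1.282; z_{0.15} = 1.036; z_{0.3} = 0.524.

Fisher's z: C = ½·ln((1+r)/(1−r)) = ½·ln(1.4691) = 0.1923.
n = ((z_{α/2} + z_β)/C)² + 3.
(2.576 + 0.524) / 0.1923 = 3.100 / 0.1923 = 16.121.
n = 16.121² + 3 = 259.88 + 3 = 262.9.
Round up.

n = 263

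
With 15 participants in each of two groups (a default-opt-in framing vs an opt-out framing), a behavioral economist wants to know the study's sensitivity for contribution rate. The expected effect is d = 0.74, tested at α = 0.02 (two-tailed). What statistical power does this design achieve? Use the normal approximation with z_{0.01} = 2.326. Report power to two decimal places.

For two equal groups, power = Φ(d·√(n/2) − z_{α/2}).
d·√(n/2) = 0.74 × √(15/2) = 0.74 × 2.739 = 2.027.
z_β = 2.027 − 2.326 = -0.299.
Power = Φ(-0.299) = 0.382.

power ≈ 0.38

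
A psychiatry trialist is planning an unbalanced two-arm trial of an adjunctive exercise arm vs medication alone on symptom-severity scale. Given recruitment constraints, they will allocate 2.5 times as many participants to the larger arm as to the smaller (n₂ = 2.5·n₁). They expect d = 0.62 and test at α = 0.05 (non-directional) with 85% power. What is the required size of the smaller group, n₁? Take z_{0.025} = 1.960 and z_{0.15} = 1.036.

n₁ = 33

With allocation ratio k = n₂/n₁ = 2.5, Var(x̄₁−x̄₂) = σ²(1/n₁ + 1/(k·n₁)) = σ²·(k+1)/(k·n₁).
So n₁ = (1 + 1/k)·((z_{α/2} + z_β)/d)² = 1.400 × (2.996/0.62)².
n₁ = 1.400 × 23.35 = 32.7.
Round up: n₁ = 33, giving n₂ = ⌈2.5 × 33⌉ = ⌈82.5⌉ = 83.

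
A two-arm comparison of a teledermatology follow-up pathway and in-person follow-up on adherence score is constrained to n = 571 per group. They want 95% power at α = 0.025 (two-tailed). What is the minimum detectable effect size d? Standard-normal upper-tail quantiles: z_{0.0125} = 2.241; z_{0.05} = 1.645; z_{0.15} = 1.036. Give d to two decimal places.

d_min ≈ 0.23

For two independent groups of n = 571 each: d_min = (z_{α/2} + z_β)·√(2/n).
z-sum = 2.241 + 1.645 = 3.886.
d_min = 3.886 × √(2/571) = 3.886 × 0.0592 = 0.230.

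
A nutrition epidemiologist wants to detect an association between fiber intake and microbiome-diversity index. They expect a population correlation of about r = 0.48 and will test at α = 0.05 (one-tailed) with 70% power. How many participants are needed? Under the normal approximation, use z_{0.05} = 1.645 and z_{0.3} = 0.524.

Fisher's z: C = ½·ln((1+r)/(1−r)) = ½·ln(2.8462) = 0.5230.
n = ((z_{α} + z_β)/C)² + 3.
(1.645 + 0.524) / 0.5230 = 2.169 / 0.5230 = 4.147.
n = 4.147² + 3 = 17.20 + 3 = 20.2.
Round up.

n = 21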